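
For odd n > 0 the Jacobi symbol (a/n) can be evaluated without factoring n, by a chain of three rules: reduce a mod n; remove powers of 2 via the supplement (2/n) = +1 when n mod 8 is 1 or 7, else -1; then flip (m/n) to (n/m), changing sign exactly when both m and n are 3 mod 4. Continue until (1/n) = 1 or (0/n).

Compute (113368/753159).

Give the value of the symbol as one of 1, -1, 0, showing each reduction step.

factor out 2^3: 113368 = 2^3·14171; with 753159 mod 8 = 7, (2/753159) = +1; sign now +1; continue with (14171/753159)
flip (14171/753159) -> (753159/14171): both odd, 14171 mod 4 = 3, 753159 mod 4 = 3, so the flip contributes -1; sign now -1
(753159/14171): 753159 mod 14171 = 2096, so (753159/14171) = (2096/14171)
factor out 2^4: 2096 = 2^4·131; with 14171 mod 8 = 3, (2/14171) = -1; sign now -1; continue with (131/14171)
flip (131/14171) -> (14171/131): both odd, 131 mod 4 = 3, 14171 mod 4 = 3, so the flip contributes -1; sign now +1
(14171/131): 14171 mod 131 = 23, so (14171/131) = (23/131)
flip (23/131) -> (131/23): both odd, 23 mod 4 = 3, 131 mod 4 = 3, so the flip contributes -1; sign now -1
(131/23): 131 mod 23 = 16, so (131/23) = (16/23)
factor out 2^4: 16 = 2^4·1; with 23 mod 8 = 7, (2/23) = +1; sign now -1; continue with (1/23)
reached (1/23) = 1, so the symbol is -1

-1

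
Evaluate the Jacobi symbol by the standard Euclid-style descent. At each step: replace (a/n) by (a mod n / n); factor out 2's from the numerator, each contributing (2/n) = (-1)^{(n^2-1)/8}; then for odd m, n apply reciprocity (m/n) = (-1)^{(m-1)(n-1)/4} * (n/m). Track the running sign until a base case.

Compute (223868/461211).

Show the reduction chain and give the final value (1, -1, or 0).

factor out 2^2: 223868 = 2^2·55967; with 461211 mod 8 = 3, (2/461211) = -1; sign now +1; continue with (55967/461211)
flip (55967/461211) -> (461211/55967): both odd, 55967 mod 4 = 3, 461211 mod 4 = 3, so the flip contributes -1; sign now -1
(461211/55967): 461211 mod 55967 = 13475, so (461211/55967) = (13475/55967)
flip (13475/55967) -> (55967/13475): both odd, 13475 mod 4 = 3, 55967 mod 4 = 3, so the flip contributes -1; sign now +1
(55967/13475): 55967 mod 13475 = 2067, so (55967/13475) = (2067/13475)
flip (2067/13475) -> (13475/2067): both odd, 2067 mod 4 = 3, 13475 mod 4 = 3, so the flip contributes -1; sign now -1
(13475/2067): 13475 mod 2067 = 1073, so (13475/2067) = (1073/2067)
flip (1073/2067) -> (2067/1073): both odd, 1073 mod 4 = 1, 2067 mod 4 = 3, so the flip contributes +1; sign now -1
(2067/1073): 2067 mod 1073 = 994, so (2067/1073) = (994/1073)
factor out 2^1: 994 = 2^1·497; with 1073 mod 8 = 1, (2/1073) = +1; sign now -1; continue with (497/1073)
flip (497/1073) -> (1073/497): both odd, 497 mod 4 = 1, 1073 mod 4 = 1, so the flip contributes +1; sign now -1
(1073/497): 1073 mod 497 = 79, so (1073/497) = (79/497)
flip (79/497) -> (497/79): both odd, 79 mod 4 = 3, 497 mod 4 = 1, so the flip contributes +1; sign now -1
(497/79): 497 mod 79 = 23, so (497/79) = (23/79)
flip (23/79) -> (79/23): both odd, 23 mod 4 = 3, 79 mod 4 = 3, so the flip contributes -1; sign now +1
(79/23): 79 mod 23 = 10, so (79/23) = (10/23)
factor out 2^1: 10 = 2^1·5; with 23 mod 8 = 7, (2/23) = +1; sign now +1; continue with (5/23)
flip (5/23) -> (23/5): both odd, 5 mod 4 = 1, 23 mod 4 = 3, so the flip contributes +1; sign now +1
(23/5): 23 mod 5 = 3, so (23/5) = (3/5)
flip (3/5) -> (5/3): both odd, 3 mod 4 = 3, 5 mod 4 = 1, so the flip contributes +1; sign now +1
(5/3): 5 mod 3 = 2, so (5/3) = (2/3)
factor out 2^1: 2 = 2^1·1; with 3 mod 8 = 3, (2/3) = -1; sign now -1; continue with (1/3)
reached (1/3) = 1, so the symbol is -1

-1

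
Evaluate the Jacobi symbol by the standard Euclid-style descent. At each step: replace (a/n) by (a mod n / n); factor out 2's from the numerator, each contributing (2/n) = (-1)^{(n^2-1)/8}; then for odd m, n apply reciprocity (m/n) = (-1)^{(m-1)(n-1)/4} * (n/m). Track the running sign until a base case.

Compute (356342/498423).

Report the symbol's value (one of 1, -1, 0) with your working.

factor out 2^1: 356342 = 2^1·178171; with 498423 mod 8 = 7, (2/498423) = +1; sign now +1; continue with (178171/498423)
flip (178171/498423) -> (498423/178171): both odd, 178171 mod 4 = 3, 498423 mod 4 = 3, so the flip contributes -1; sign now -1
(498423/178171): 498423 mod 178171 = 142081, so (498423/178171) = (142081/178171)
flip (142081/178171) -> (178171/142081): both odd, 142081 mod 4 = 1, 178171 mod 4 = 3, so the flip contributes +1; sign now -1
(178171/142081): 178171 mod 142081 = 36090, so (178171/142081) = (36090/142081)
factor out 2^1: 36090 = 2^1·18045; with 142081 mod 8 = 1, (2/142081) = +1; sign now -1; continue with (18045/142081)
flip (18045/142081) -> (142081/18045): both odd, 18045 mod 4 = 1, 142081 mod 4 = 1, so the flip contributes +1; sign now -1
(142081/18045): 142081 mod 18045 = 15766, so (142081/18045) = (15766/18045)
factor out 2^1: 15766 = 2^1·7883; with 18045 mod 8 = 5, (2/18045) = -1; sign now +1; continue with (7883/18045)
flip (7883/18045) -> (18045/7883): both odd, 7883 mod 4 = 3, 18045 mod 4 = 1, so the flip contributes +1; sign now +1
(18045/7883): 18045 mod 7883 = 2279, so (18045/7883) = (2279/7883)
flip (2279/7883) -> (7883/2279): both odd, 2279 mod 4 = 3, 7883 mod 4 = 3, so the flip contributes -1; sign now -1
(7883/2279): 7883 mod 2279 = 1046, so (7883/2279) = (1046/2279)
factor out 2^1: 1046 = 2^1·523; with 2279 mod 8 = 7, (2/2279) = +1; sign now -1; continue with (523/2279)
flip (523/2279) -> (2279/523): both odd, 523 mod 4 = 3, 2279 mod 4 = 3, so the flip contributes -1; sign now +1
(2279/523): 2279 mod 523 = 187, so (2279/523) = (187/523)
flip (187/523) -> (523/187): both odd, 187 mod 4 = 3, 523 mod 4 = 3, so the flip contributes -1; sign now -1
(523/187): 523 mod 187 = 149, so (523/187) = (149/187)
flip (149/187) -> (187/149): both odd, 149 mod 4 = 1, 187 mod 4 = 3, so the flip contributes +1; sign now -1
(187/149): 187 mod 149 = 38, so (187/149) = (38/149)
factor out 2^1: 38 = 2^1·19; with 149 mod 8 = 5, (2/149) = -1; sign now +1; continue with (19/149)
flip (19/149) -> (149/19): both odd, 19 mod 4 = 3, 149 mod 4 = 1, so the flip contributes +1; sign now +1
(149/19): 149 mod 19 = 16, so (149/19) = (16/19)
factor out 2^4: 16 = 2^4·1; with 19 mod 8 = 3, (2/19) = -1; sign now +1; continue with (1/19)
reached (1/19) = 1, so the symbol is +1

1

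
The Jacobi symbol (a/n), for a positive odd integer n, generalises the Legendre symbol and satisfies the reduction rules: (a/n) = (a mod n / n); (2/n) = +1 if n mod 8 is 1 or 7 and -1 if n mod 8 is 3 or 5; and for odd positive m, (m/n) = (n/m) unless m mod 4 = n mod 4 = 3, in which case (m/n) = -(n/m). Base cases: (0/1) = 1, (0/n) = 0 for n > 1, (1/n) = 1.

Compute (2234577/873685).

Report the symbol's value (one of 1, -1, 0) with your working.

1

(2234577/873685) = (487207/873685)   [reduce mod 873685]
reciprocity: (487207/873685) = +1·(873685/487207) since 487207 mod 4 = 3, 873685 mod 4 = 1; sign now +1
(873685/487207) = (386478/487207)   [reduce mod 487207]
386478 = 2^1·193239; (2/487207) = +1 since 487207 mod 8 = 7, so (386478/487207) = (+1)^1·(193239/487207); sign now +1
reciprocity: (193239/487207) = -1·(487207/193239) since 193239 mod 4 = 3, 487207 mod 4 = 3; sign now -1
(487207/193239) = (100729/193239)   [reduce mod 193239]
reciprocity: (100729/193239) = +1·(193239/100729) since 100729 mod 4 = 1, 193239 mod 4 = 3; sign now -1
(193239/100729) = (92510/100729)   [reduce mod 100729]
92510 = 2^1·46255; (2/100729) = +1 since 100729 mod 8 = 1, so (92510/100729) = (+1)^1·(46255/100729); sign now -1
reciprocity: (46255/100729) = +1·(100729/46255) since 46255 mod 4 = 3, 100729 mod 4 = 1; sign now -1
(100729/46255) = (8219/46255)   [reduce mod 46255]
reciprocity: (8219/46255) = -1·(46255/8219) since 8219 mod 4 = 3, 46255 mod 4 = 3; sign now +1
(46255/8219) = (5160/8219)   [reduce mod 8219]
5160 = 2^3·645; (2/8219) = -1 since 8219 mod 8 = 3, so (5160/8219) = (-1)^3·(645/8219); sign now -1
reciprocity: (645/8219) = +1·(8219/645) since 645 mod 4 = 1, 8219 mod 4 = 3; sign now -1
(8219/645) = (479/645)   [reduce mod 645]
reciprocity: (479/645) = +1·(645/479) since 479 mod 4 = 3, 645 mod 4 = 1; sign now -1
(645/479) = (166/479)   [reduce mod 479]
166 = 2^1·83; (2/479) = +1 since 479 mod 8 = 7, so (166/479) = (+1)^1·(83/479); sign now -1
reciprocity: (83/479) = -1·(479/83) since 83 mod 4 = 3, 479 mod 4 = 3; sign now +1
(479/83) = (64/83)   [reduce mod 83]
64 = 2^6·1; (2/83) = -1 since 83 mod 8 = 3, so (64/83) = (-1)^6·(1/83); sign now +1
(1/83) = 1; final value = sign = +1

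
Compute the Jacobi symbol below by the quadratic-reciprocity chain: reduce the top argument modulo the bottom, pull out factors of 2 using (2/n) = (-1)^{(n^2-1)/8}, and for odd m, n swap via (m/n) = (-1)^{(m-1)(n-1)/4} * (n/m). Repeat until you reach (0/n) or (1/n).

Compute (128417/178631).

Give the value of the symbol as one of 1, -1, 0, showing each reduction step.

1

reciprocity: (128417/178631) = +1·(178631/128417) since 128417 mod 4 = 1, 178631 mod 4 = 3; sign now +1
(178631/128417) = (50214/128417)   [reduce mod 128417]
50214 = 2^1·25107; (2/128417) = +1 since 128417 mod 8 = 1, so (50214/128417) = (+1)^1·(25107/128417); sign now +1
reciprocity: (25107/128417) = +1·(128417/25107) since 25107 mod 4 = 3, 128417 mod 4 = 1; sign now +1
(128417/25107) = (2882/25107)   [reduce mod 25107]
2882 = 2^1·1441; (2/25107) = -1 since 25107 mod 8 = 3, so (2882/25107) = (-1)^1·(1441/25107); sign now -1
reciprocity: (1441/25107) = +1·(25107/1441) since 1441 mod 4 = 1, 25107 mod 4 = 3; sign now -1
(25107/1441) = (610/1441)   [reduce mod 1441]
610 = 2^1·305; (2/1441) = +1 since 1441 mod 8 = 1, so (610/1441) = (+1)^1·(305/1441); sign now -1
reciprocity: (305/1441) = +1·(1441/305) since 305 mod 4 = 1, 1441 mod 4 = 1; sign now -1
(1441/305) = (221/305)   [reduce mod 305]
reciprocity: (221/305) = +1·(305/221) since 221 mod 4 = 1, 305 mod 4 = 1; sign now -1
(305/221) = (84/221)   [reduce mod 221]
84 = 2^2·21; (2/221) = -1 since 221 mod 8 = 5, so (84/221) = (-1)^2·(21/221); sign now -1
reciprocity: (21/221) = +1·(221/21) since 21 mod 4 = 1, 221 mod 4 = 1; sign now -1
(221/21) = (11/21)   [reduce mod 21]
reciprocity: (11/21) = +1·(21/11) since 11 mod 4 = 3, 21 mod 4 = 1; sign now -1
(21/11) = (10/11)   [reduce mod 11]
10 = 2^1·5; (2/11) = -1 since 11 mod 8 = 3, so (10/11) = (-1)^1·(5/11); sign now +1
reciprocity: (5/11) = +1·(11/5) since 5 mod 4 = 1, 11 mod 4 = 3; sign now +1
(11/5) = (1/5)   [reduce mod 5]
(1/5) = 1; final value = sign = +1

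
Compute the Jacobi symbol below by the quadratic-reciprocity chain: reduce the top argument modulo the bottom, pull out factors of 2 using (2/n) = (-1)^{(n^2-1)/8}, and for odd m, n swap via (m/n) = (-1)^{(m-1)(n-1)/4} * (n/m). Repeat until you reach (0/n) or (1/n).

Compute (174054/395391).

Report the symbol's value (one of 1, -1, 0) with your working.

0

174054 = 2^1·87027; (2/395391) = +1 since 395391 mod 8 = 7, so (174054/395391) = (+1)^1·(87027/395391); sign now +1
reciprocity: (87027/395391) = -1·(395391/87027) since 87027 mod 4 = 3, 395391 mod 4 = 3; sign now -1
(395391/87027) = (47283/87027)   [reduce mod 87027]
reciprocity: (47283/87027) = -1·(87027/47283) since 47283 mod 4 = 3, 87027 mod 4 = 3; sign now +1
(87027/47283) = (39744/47283)   [reduce mod 47283]
39744 = 2^6·621; (2/47283) = -1 since 47283 mod 8 = 3, so (39744/47283) = (-1)^6·(621/47283); sign now +1
reciprocity: (621/47283) = +1·(47283/621) since 621 mod 4 = 1, 47283 mod 4 = 3; sign now +1
(47283/621) = (87/621)   [reduce mod 621]
reciprocity: (87/621) = +1·(621/87) since 87 mod 4 = 3, 621 mod 4 = 1; sign now +1
(621/87) = (12/87)   [reduce mod 87]
12 = 2^2·3; (2/87) = +1 since 87 mod 8 = 7, so (12/87) = (+1)^2·(3/87); sign now +1
reciprocity: (3/87) = -1·(87/3) since 3 mod 4 = 3, 87 mod 4 = 3; sign now -1
(87/3) = (0/3)   [reduce mod 3]
(0/3) = 0   [gcd(a, n) > 1]; final value = 0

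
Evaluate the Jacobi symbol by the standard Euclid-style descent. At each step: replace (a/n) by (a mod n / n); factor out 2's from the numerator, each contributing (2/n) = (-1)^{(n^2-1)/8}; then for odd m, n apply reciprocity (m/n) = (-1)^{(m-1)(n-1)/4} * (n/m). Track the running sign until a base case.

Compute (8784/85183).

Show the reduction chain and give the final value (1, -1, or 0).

8784 = 2^4·549; (2/85183) = +1 since 85183 mod 8 = 7, so (8784/85183) = (+1)^4·(549/85183); sign now +1
reciprocity: (549/85183) = +1·(85183/549) since 549 mod 4 = 1, 85183 mod 4 = 3; sign now +1
(85183/549) = (88/549)   [reduce mod 549]
88 = 2^3·11; (2/549) = -1 since 549 mod 8 = 5, so (88/549) = (-1)^3·(11/549); sign now -1
reciprocity: (11/549) = +1·(549/11) since 11 mod 4 = 3, 549 mod 4 = 1; sign now -1
(549/11) = (10/11)   [reduce mod 11]
10 = 2^1·5; (2/11) = -1 since 11 mod 8 = 3, so (10/11) = (-1)^1·(5/11); sign now +1
reciprocity: (5/11) = +1·(11/5) since 5 mod 4 = 1, 11 mod 4 = 3; sign now +1
(11/5) = (1/5)   [reduce mod 5]
(1/5) = 1; final value = sign = +1

1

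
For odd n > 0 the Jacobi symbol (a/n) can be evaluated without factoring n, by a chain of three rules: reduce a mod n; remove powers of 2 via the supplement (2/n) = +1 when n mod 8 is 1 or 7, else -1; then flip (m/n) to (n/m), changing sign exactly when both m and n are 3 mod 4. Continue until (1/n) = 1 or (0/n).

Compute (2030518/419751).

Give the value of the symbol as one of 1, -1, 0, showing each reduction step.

(2030518/419751) = (351514/419751)   [reduce mod 419751]
351514 = 2^1·175757; (2/419751) = +1 since 419751 mod 8 = 7, so (351514/419751) = (+1)^1·(175757/419751); sign now +1
reciprocity: (175757/419751) = +1·(419751/175757) since 175757 mod 4 = 1, 419751 mod 4 = 3; sign now +1
(419751/175757) = (68237/175757)   [reduce mod 175757]
reciprocity: (68237/175757) = +1·(175757/68237) since 68237 mod 4 = 1, 175757 mod 4 = 1; sign now +1
(175757/68237) = (39283/68237)   [reduce mod 68237]
reciprocity: (39283/68237) = +1·(68237/39283) since 39283 mod 4 = 3, 68237 mod 4 = 1; sign now +1
(68237/39283) = (28954/39283)   [reduce mod 39283]
28954 = 2^1·14477; (2/39283) = -1 since 39283 mod 8 = 3, so (28954/39283) = (-1)^1·(14477/39283); sign now -1
reciprocity: (14477/39283) = +1·(39283/14477) since 14477 mod 4 = 1, 39283 mod 4 = 3; sign now -1
(39283/14477) = (10329/14477)   [reduce mod 14477]
reciprocity: (10329/14477) = +1·(14477/10329) since 10329 mod 4 = 1, 14477 mod 4 = 1; sign now -1
(14477/10329) = (4148/10329)   [reduce mod 10329]
4148 = 2^2·1037; (2/10329) = +1 since 10329 mod 8 = 1, so (4148/10329) = (+1)^2·(1037/10329); sign now -1
reciprocity: (1037/10329) = +1·(10329/1037) since 1037 mod 4 = 1, 10329 mod 4 = 1; sign now -1
(10329/1037) = (996/1037)   [reduce mod 1037]
996 = 2^2·249; (2/1037) = -1 since 1037 mod 8 = 5, so (996/1037) = (-1)^2·(249/1037); sign now -1
reciprocity: (249/1037) = +1·(1037/249) since 249 mod 4 = 1, 1037 mod 4 = 1; sign now -1
(1037/249) = (41/249)   [reduce mod 249]
reciprocity: (41/249) = +1·(249/41) since 41 mod 4 = 1, 249 mod 4 = 1; sign now -1
(249/41) = (3/41)   [reduce mod 41]
reciprocity: (3/41) = +1·(41/3) since 3 mod 4 = 3, 41 mod 4 = 1; sign now -1
(41/3) = (2/3)   [reduce mod 3]
2 = 2^1·1; (2/3) = -1 since 3 mod 8 = 3, so (2/3) = (-1)^1·(1/3); sign now +1
(1/3) = 1; final value = sign = +1

1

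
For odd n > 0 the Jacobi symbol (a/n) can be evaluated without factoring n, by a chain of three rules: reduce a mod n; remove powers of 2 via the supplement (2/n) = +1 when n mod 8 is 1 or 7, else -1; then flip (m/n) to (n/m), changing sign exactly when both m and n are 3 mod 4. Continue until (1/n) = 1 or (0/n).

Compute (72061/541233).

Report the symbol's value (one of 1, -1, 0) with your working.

0

flip (72061/541233) -> (541233/72061): both odd, 72061 mod 4 = 1, 541233 mod 4 = 1, so the flip contributes +1; sign now +1
(541233/72061): 541233 mod 72061 = 36806, so (541233/72061) = (36806/72061)
factor out 2^1: 36806 = 2^1·18403; with 72061 mod 8 = 5, (2/72061) = -1; sign now -1; continue with (18403/72061)
flip (18403/72061) -> (72061/18403): both odd, 18403 mod 4 = 3, 72061 mod 4 = 1, so the flip contributes +1; sign now -1
(72061/18403): 72061 mod 18403 = 16852, so (72061/18403) = (16852/18403)
factor out 2^2: 16852 = 2^2·4213; with 18403 mod 8 = 3, (2/18403) = -1; sign now -1; continue with (4213/18403)
flip (4213/18403) -> (18403/4213): both odd, 4213 mod 4 = 1, 18403 mod 4 = 3, so the flip contributes +1; sign now -1
(18403/4213): 18403 mod 4213 = 1551, so (18403/4213) = (1551/4213)
flip (1551/4213) -> (4213/1551): both odd, 1551 mod 4 = 3, 4213 mod 4 = 1, so the flip contributes +1; sign now -1
(4213/1551): 4213 mod 1551 = 1111, so (4213/1551) = (1111/1551)
flip (1111/1551) -> (1551/1111): both odd, 1111 mod 4 = 3, 1551 mod 4 = 3, so the flip contributes -1; sign now +1
(1551/1111): 1551 mod 1111 = 440, so (1551/1111) = (440/1111)
factor out 2^3: 440 = 2^3·55; with 1111 mod 8 = 7, (2/1111) = +1; sign now +1; continue with (55/1111)
flip (55/1111) -> (1111/55): both odd, 55 mod 4 = 3, 1111 mod 4 = 3, so the flip contributes -1; sign now -1
(1111/55): 1111 mod 55 = 11, so (1111/55) = (11/55)
flip (11/55) -> (55/11): both odd, 11 mod 4 = 3, 55 mod 4 = 3, so the flip contributes -1; sign now +1
(55/11): 55 mod 11 = 0, so (55/11) = (0/11)
reached (0/11); gcd(a, n) > 1, so (0/11) = 0 and the symbol is 0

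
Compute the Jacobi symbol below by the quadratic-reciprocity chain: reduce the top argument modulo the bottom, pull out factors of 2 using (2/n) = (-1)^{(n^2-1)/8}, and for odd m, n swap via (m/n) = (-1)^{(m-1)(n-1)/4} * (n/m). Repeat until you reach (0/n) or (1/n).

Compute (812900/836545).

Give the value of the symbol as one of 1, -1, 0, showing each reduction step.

812900 = 2^2·203225; (2/836545) = +1 since 836545 mod 8 = 1, so (812900/836545) = (+1)^2·(203225/836545); sign now +1
reciprocity: (203225/836545) = +1·(836545/203225) since 203225 mod 4 = 1, 836545 mod 4 = 1; sign now +1
(836545/203225) = (23645/203225)   [reduce mod 203225]
reciprocity: (23645/203225) = +1·(203225/23645) since 23645 mod 4 = 1, 203225 mod 4 = 1; sign now +1
(203225/23645) = (14065/23645)   [reduce mod 23645]
reciprocity: (14065/23645) = +1·(23645/14065) since 14065 mod 4 = 1, 23645 mod 4 = 1; sign now +1
(23645/14065) = (9580/14065)   [reduce mod 14065]
9580 = 2^2·2395; (2/14065) = +1 since 14065 mod 8 = 1, so (9580/14065) = (+1)^2·(2395/14065); sign now +1
reciprocity: (2395/14065) = +1·(14065/2395) since 2395 mod 4 = 3, 14065 mod 4 = 1; sign now +1
(14065/2395) = (2090/2395)   [reduce mod 2395]
2090 = 2^1·1045; (2/2395) = -1 since 2395 mod 8 = 3, so (2090/2395) = (-1)^1·(1045/2395); sign now -1
reciprocity: (1045/2395) = +1·(2395/1045) since 1045 mod 4 = 1, 2395 mod 4 = 3; sign now -1
(2395/1045) = (305/1045)   [reduce mod 1045]
reciprocity: (305/1045) = +1·(1045/305) since 305 mod 4 = 1, 1045 mod 4 = 1; sign now -1
(1045/305) = (130/305)   [reduce mod 305]
130 = 2^1·65; (2/305) = +1 since 305 mod 8 = 1, so (130/305) = (+1)^1·(65/305); sign now -1
reciprocity: (65/305) = +1·(305/65) since 65 mod 4 = 1, 305 mod 4 = 1; sign now -1
(305/65) = (45/65)   [reduce mod 65]
reciprocity: (45/65) = +1·(65/45) since 45 mod 4 = 1, 65 mod 4 = 1; sign now -1
(65/45) = (20/45)   [reduce mod 45]
20 = 2^2·5; (2/45) = -1 since 45 mod 8 = 5, so (20/45) = (-1)^2·(5/45); sign now -1
reciprocity: (5/45) = +1·(45/5) since 5 mod 4 = 1, 45 mod 4 = 1; sign now -1
(45/5) = (0/5)   [reduce mod 5]
(0/5) = 0   [gcd(a, n) > 1]; final value = 0

0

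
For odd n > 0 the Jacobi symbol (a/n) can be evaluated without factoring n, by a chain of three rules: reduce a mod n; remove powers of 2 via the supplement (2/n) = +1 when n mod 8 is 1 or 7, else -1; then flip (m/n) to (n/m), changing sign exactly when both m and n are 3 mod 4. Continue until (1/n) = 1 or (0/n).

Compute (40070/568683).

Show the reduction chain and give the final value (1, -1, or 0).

40070 = 2^1·20035; (2/568683) = -1 since 568683 mod 8 = 3, so (40070/568683) = (-1)^1·(20035/568683); sign now -1
reciprocity: (20035/568683) = -1·(568683/20035) since 20035 mod 4 = 3, 568683 mod 4 = 3; sign now +1
(568683/20035) = (7703/20035)   [reduce mod 20035]
reciprocity: (7703/20035) = -1·(20035/7703) since 7703 mod 4 = 3, 20035 mod 4 = 3; sign now -1
(20035/7703) = (4629/7703)   [reduce mod 7703]
reciprocity: (4629/7703) = +1·(7703/4629) since 4629 mod 4 = 1, 7703 mod 4 = 3; sign now -1
(7703/4629) = (3074/4629)   [reduce mod 4629]
3074 = 2^1·1537; (2/4629) = -1 since 4629 mod 8 = 5, so (3074/4629) = (-1)^1·(1537/4629); sign now +1
reciprocity: (1537/4629) = +1·(4629/1537) since 1537 mod 4 = 1, 4629 mod 4 = 1; sign now +1
(4629/1537) = (18/1537)   [reduce mod 1537]
18 = 2^1·9; (2/1537) = +1 since 1537 mod 8 = 1, so (18/1537) = (+1)^1·(9/1537); sign now +1
reciprocity: (9/1537) = +1·(1537/9) since 9 mod 4 = 1, 1537 mod 4 = 1; sign now +1
(1537/9) = (7/9)   [reduce mod 9]
reciprocity: (7/9) = +1·(9/7) since 7 mod 4 = 3, 9 mod 4 = 1; sign now +1
(9/7) = (2/7)   [reduce mod 7]
2 = 2^1·1; (2/7) = +1 since 7 mod 8 = 7, so (2/7) = (+1)^1·(1/7); sign now +1
(1/7) = 1; final value = sign = +1

1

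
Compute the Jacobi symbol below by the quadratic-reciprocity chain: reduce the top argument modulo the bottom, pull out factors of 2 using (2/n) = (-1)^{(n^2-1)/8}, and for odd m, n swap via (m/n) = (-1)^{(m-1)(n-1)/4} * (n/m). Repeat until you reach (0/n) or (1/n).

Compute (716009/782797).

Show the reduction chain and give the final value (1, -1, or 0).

flip (716009/782797) -> (782797/716009): both odd, 716009 mod 4 = 1, 782797 mod 4 = 1, so the flip contributes +1; sign now +1
(782797/716009): 782797 mod 716009 = 66788, so (782797/716009) = (66788/716009)
factor out 2^2: 66788 = 2^2·16697; with 716009 mod 8 = 1, (2/716009) = +1; sign now +1; continue with (16697/716009)
flip (16697/716009) -> (716009/16697): both odd, 16697 mod 4 = 1, 716009 mod 4 = 1, so the flip contributes +1; sign now +1
(716009/16697): 716009 mod 16697 = 14735, so (716009/16697) = (14735/16697)
flip (14735/16697) -> (16697/14735): both odd, 14735 mod 4 = 3, 16697 mod 4 = 1, so the flip contributes +1; sign now +1
(16697/14735): 16697 mod 14735 = 1962, so (16697/14735) = (1962/14735)
factor out 2^1: 1962 = 2^1·981; with 14735 mod 8 = 7, (2/14735) = +1; sign now +1; continue with (981/14735)
flip (981/14735) -> (14735/981): both odd, 981 mod 4 = 1, 14735 mod 4 = 3, so the flip contributes +1; sign now +1
(14735/981): 14735 mod 981 = 20, so (14735/981) = (20/981)
factor out 2^2: 20 = 2^2·5; with 981 mod 8 = 5, (2/981) = -1; sign now +1; continue with (5/981)
flip (5/981) -> (981/5): both odd, 5 mod 4 = 1, 981 mod 4 = 1, so the flip contributes +1; sign now +1
(981/5): 981 mod 5 = 1, so (981/5) = (1/5)
reached (1/5) = 1, so the symbol is +1

1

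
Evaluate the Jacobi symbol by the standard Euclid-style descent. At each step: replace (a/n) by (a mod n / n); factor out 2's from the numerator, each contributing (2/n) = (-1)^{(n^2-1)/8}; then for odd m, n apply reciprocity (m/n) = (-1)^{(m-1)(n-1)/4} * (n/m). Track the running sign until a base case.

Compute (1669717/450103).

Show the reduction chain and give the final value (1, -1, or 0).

(1669717/450103) = (319408/450103)   [reduce mod 450103]
319408 = 2^4·19963; (2/450103) = +1 since 450103 mod 8 = 7, so (319408/450103) = (+1)^4·(19963/450103); sign now +1
reciprocity: (19963/450103) = -1·(450103/19963) since 19963 mod 4 = 3, 450103 mod 4 = 3; sign now -1
(450103/19963) = (10917/19963)   [reduce mod 19963]
reciprocity: (10917/19963) = +1·(19963/10917) since 10917 mod 4 = 1, 19963 mod 4 = 3; sign now -1
(19963/10917) = (9046/10917)   [reduce mod 10917]
9046 = 2^1·4523; (2/10917) = -1 since 10917 mod 8 = 5, so (9046/10917) = (-1)^1·(4523/10917); sign now +1
reciprocity: (4523/10917) = +1·(10917/4523) since 4523 mod 4 = 3, 10917 mod 4 = 1; sign now +1
(10917/4523) = (1871/4523)   [reduce mod 4523]
reciprocity: (1871/4523) = -1·(4523/1871) since 1871 mod 4 = 3, 4523 mod 4 = 3; sign now -1
(4523/1871) = (781/1871)   [reduce mod 1871]
reciprocity: (781/1871) = +1·(1871/781) since 781 mod 4 = 1, 1871 mod 4 = 3; sign now -1
(1871/781) = (309/781)   [reduce mod 781]
reciprocity: (309/781) = +1·(781/309) since 309 mod 4 = 1, 781 mod 4 = 1; sign now -1
(781/309) = (163/309)   [reduce mod 309]
reciprocity: (163/309) = +1·(309/163) since 163 mod 4 = 3, 309 mod 4 = 1; sign now -1
(309/163) = (146/163)   [reduce mod 163]
146 = 2^1·73; (2/163) = -1 since 163 mod 8 = 3, so (146/163) = (-1)^1·(73/163); sign now +1
reciprocity: (73/163) = +1·(163/73) since 73 mod 4 = 1, 163 mod 4 = 3; sign now +1
(163/73) = (17/73)   [reduce mod 73]
reciprocity: (17/73) = +1·(73/17) since 17 mod 4 = 1, 73 mod 4 = 1; sign now +1
(73/17) = (5/17)   [reduce mod 17]
reciprocity: (5/17) = +1·(17/5) since 5 mod 4 = 1, 17 mod 4 = 1; sign now +1
(17/5) = (2/5)   [reduce mod 5]
2 = 2^1·1; (2/5) = -1 since 5 mod 8 = 5, so (2/5) = (-1)^1·(1/5); sign now -1
(1/5) = 1; final value = sign = -1

-1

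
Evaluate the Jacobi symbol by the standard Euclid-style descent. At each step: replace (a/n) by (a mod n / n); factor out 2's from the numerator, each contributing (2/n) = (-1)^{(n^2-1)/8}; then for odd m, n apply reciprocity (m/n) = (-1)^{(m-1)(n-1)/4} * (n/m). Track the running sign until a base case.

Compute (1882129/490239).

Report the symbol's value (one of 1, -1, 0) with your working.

-1

(1882129/490239): 1882129 mod 490239 = 411412, so (1882129/490239) = (411412/490239)
factor out 2^2: 411412 = 2^2·102853; with 490239 mod 8 = 7, (2/490239) = +1; sign now +1; continue with (102853/490239)
flip (102853/490239) -> (490239/102853): both odd, 102853 mod 4 = 1, 490239 mod 4 = 3, so the flip contributes +1; sign now +1
(490239/102853): 490239 mod 102853 = 78827, so (490239/102853) = (78827/102853)
flip (78827/102853) -> (102853/78827): both odd, 78827 mod 4 = 3, 102853 mod 4 = 1, so the flip contributes +1; sign now +1
(102853/78827): 102853 mod 78827 = 24026, so (102853/78827) = (24026/78827)
factor out 2^1: 24026 = 2^1·12013; with 78827 mod 8 = 3, (2/78827) = -1; sign now -1; continue with (12013/78827)
flip (12013/78827) -> (78827/12013): both odd, 12013 mod 4 = 1, 78827 mod 4 = 3, so the flip contributes +1; sign now -1
(78827/12013): 78827 mod 12013 = 6749, so (78827/12013) = (6749/12013)
flip (6749/12013) -> (12013/6749): both odd, 6749 mod 4 = 1, 12013 mod 4 = 1, so the flip contributes +1; sign now -1
(12013/6749): 12013 mod 6749 = 5264, so (12013/6749) = (5264/6749)
factor out 2^4: 5264 = 2^4·329; with 6749 mod 8 = 5, (2/6749) = -1; sign now -1; continue with (329/6749)
flip (329/6749) -> (6749/329): both odd, 329 mod 4 = 1, 6749 mod 4 = 1, so the flip contributes +1; sign now -1
(6749/329): 6749 mod 329 = 169, so (6749/329) = (169/329)
flip (169/329) -> (329/169): both odd, 169 mod 4 = 1, 329 mod 4 = 1, so the flip contributes +1; sign now -1
(329/169): 329 mod 169 = 160, so (329/169) = (160/169)
factor out 2^5: 160 = 2^5·5; with 169 mod 8 = 1, (2/169) = +1; sign now -1; continue with (5/169)
flip (5/169) -> (169/5): both odd, 5 mod 4 = 1, 169 mod 4 = 1, so the flip contributes +1; sign now -1
(169/5): 169 mod 5 = 4, so (169/5) = (4/5)
factor out 2^2: 4 = 2^2·1; with 5 mod 8 = 5, (2/5) = -1; sign now -1; continue with (1/5)
reached (1/5) = 1, so the symbol is -1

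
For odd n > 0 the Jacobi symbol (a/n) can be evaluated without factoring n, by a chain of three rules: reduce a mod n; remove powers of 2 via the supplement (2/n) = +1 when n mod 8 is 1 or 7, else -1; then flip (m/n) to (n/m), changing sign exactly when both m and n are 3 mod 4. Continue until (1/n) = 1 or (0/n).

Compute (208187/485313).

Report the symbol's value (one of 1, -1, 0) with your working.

1

reciprocity: (208187/485313) = +1·(485313/208187) since 208187 mod 4 = 3, 485313 mod 4 = 1; sign now +1
(485313/208187) = (68939/208187)   [reduce mod 208187]
reciprocity: (68939/208187) = -1·(208187/68939) since 68939 mod 4 = 3, 208187 mod 4 = 3; sign now -1
(208187/68939) = (1370/68939)   [reduce mod 68939]
1370 = 2^1·685; (2/68939) = -1 since 68939 mod 8 = 3, so (1370/68939) = (-1)^1·(685/68939); sign now +1
reciprocity: (685/68939) = +1·(68939/685) since 685 mod 4 = 1, 68939 mod 4 = 3; sign now +1
(68939/685) = (439/685)   [reduce mod 685]
reciprocity: (439/685) = +1·(685/439) since 439 mod 4 = 3, 685 mod 4 = 1; sign now +1
(685/439) = (246/439)   [reduce mod 439]
246 = 2^1·123; (2/439) = +1 since 439 mod 8 = 7, so (246/439) = (+1)^1·(123/439); sign now +1
reciprocity: (123/439) = -1·(439/123) since 123 mod 4 = 3, 439 mod 4 = 3; sign now -1
(439/123) = (70/123)   [reduce mod 123]
70 = 2^1·35; (2/123) = -1 since 123 mod 8 = 3, so (70/123) = (-1)^1·(35/123); sign now +1
reciprocity: (35/123) = -1·(123/35) since 35 mod 4 = 3, 123 mod 4 = 3; sign now -1
(123/35) = (18/35)   [reduce mod 35]
18 = 2^1·9; (2/35) = -1 since 35 mod 8 = 3, so (18/35) = (-1)^1·(9/35); sign now +1
reciprocity: (9/35) = +1·(35/9) since 9 mod 4 = 1, 35 mod 4 = 3; sign now +1
(35/9) = (8/9)   [reduce mod 9]
8 = 2^3·1; (2/9) = +1 since 9 mod 8 = 1, so (8/9) = (+1)^3·(1/9); sign now +1
(1/9) = 1; final value = sign = +1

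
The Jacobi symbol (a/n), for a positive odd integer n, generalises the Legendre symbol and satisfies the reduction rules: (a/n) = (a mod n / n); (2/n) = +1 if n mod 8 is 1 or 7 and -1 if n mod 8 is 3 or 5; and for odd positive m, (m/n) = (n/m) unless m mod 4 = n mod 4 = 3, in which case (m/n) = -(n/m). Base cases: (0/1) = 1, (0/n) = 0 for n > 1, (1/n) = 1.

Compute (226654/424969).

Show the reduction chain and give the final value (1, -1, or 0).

226654 = 2^1·113327; (2/424969) = +1 since 424969 mod 8 = 1, so (226654/424969) = (+1)^1·(113327/424969); sign now +1
reciprocity: (113327/424969) = +1·(424969/113327) since 113327 mod 4 = 3, 424969 mod 4 = 1; sign now +1
(424969/113327) = (84988/113327)   [reduce mod 113327]
84988 = 2^2·21247; (2/113327) = +1 since 113327 mod 8 = 7, so (84988/113327) = (+1)^2·(21247/113327); sign now +1
reciprocity: (21247/113327) = -1·(113327/21247) since 21247 mod 4 = 3, 113327 mod 4 = 3; sign now -1
(113327/21247) = (7092/21247)   [reduce mod 21247]
7092 = 2^2·1773; (2/21247) = +1 since 21247 mod 8 = 7, so (7092/21247) = (+1)^2·(1773/21247); sign now -1
reciprocity: (1773/21247) = +1·(21247/1773) since 1773 mod 4 = 1, 21247 mod 4 = 3; sign now -1
(21247/1773) = (1744/1773)   [reduce mod 1773]
1744 = 2^4·109; (2/1773) = -1 since 1773 mod 8 = 5, so (1744/1773) = (-1)^4·(109/1773); sign now -1
reciprocity: (109/1773) = +1·(1773/109) since 109 mod 4 = 1, 1773 mod 4 = 1; sign now -1
(1773/109) = (29/109)   [reduce mod 109]
reciprocity: (29/109) = +1·(109/29) since 29 mod 4 = 1, 109 mod 4 = 1; sign now -1
(109/29) = (22/29)   [reduce mod 29]
22 = 2^1·11; (2/29) = -1 since 29 mod 8 = 5, so (22/29) = (-1)^1·(11/29); sign now +1
reciprocity: (11/29) = +1·(29/11) since 11 mod 4 = 3, 29 mod 4 = 1; sign now +1
(29/11) = (7/11)   [reduce mod 11]
reciprocity: (7/11) = -1·(11/7) since 7 mod 4 = 3, 11 mod 4 = 3; sign now -1
(11/7) = (4/7)   [reduce mod 7]
4 = 2^2·1; (2/7) = +1 since 7 mod 8 = 7, so (4/7) = (+1)^2·(1/7); sign now -1
(1/7) = 1; final value = sign = -1

-1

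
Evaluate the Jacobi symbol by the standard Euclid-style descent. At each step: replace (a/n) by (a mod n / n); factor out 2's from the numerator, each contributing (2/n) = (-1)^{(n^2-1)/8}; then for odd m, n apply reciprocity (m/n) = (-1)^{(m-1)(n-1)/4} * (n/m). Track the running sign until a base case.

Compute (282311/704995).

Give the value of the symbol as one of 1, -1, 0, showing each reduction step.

-1

reciprocity: (282311/704995) = -1·(704995/282311) since 282311 mod 4 = 3, 704995 mod 4 = 3; sign now -1
(704995/282311) = (140373/282311)   [reduce mod 282311]
reciprocity: (140373/282311) = +1·(282311/140373) since 140373 mod 4 = 1, 282311 mod 4 = 3; sign now -1
(282311/140373) = (1565/140373)   [reduce mod 140373]
reciprocity: (1565/140373) = +1·(140373/1565) since 1565 mod 4 = 1, 140373 mod 4 = 1; sign now -1
(140373/1565) = (1088/1565)   [reduce mod 1565]
1088 = 2^6·17; (2/1565) = -1 since 1565 mod 8 = 5, so (1088/1565) = (-1)^6·(17/1565); sign now -1
reciprocity: (17/1565) = +1·(1565/17) since 17 mod 4 = 1, 1565 mod 4 = 1; sign now -1
(1565/17) = (1/17)   [reduce mod 17]
(1/17) = 1; final value = sign = -1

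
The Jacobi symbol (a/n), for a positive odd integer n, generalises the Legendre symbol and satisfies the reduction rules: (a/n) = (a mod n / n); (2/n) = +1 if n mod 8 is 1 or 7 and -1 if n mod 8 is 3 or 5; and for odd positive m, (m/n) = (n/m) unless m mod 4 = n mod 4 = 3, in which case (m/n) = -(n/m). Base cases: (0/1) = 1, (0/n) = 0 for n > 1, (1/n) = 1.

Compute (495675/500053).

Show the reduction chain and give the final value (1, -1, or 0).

reciprocity: (495675/500053) = +1·(500053/495675) since 495675 mod 4 = 3, 500053 mod 4 = 1; sign now +1
(500053/495675) = (4378/495675)   [reduce mod 495675]
4378 = 2^1·2189; (2/495675) = -1 since 495675 mod 8 = 3, so (4378/495675) = (-1)^1·(2189/495675); sign now -1
reciprocity: (2189/495675) = +1·(495675/2189) since 2189 mod 4 = 1, 495675 mod 4 = 3; sign now -1
(495675/2189) = (961/2189)   [reduce mod 2189]
reciprocity: (961/2189) = +1·(2189/961) since 961 mod 4 = 1, 2189 mod 4 = 1; sign now -1
(2189/961) = (267/961)   [reduce mod 961]
reciprocity: (267/961) = +1·(961/267) since 267 mod 4 = 3, 961 mod 4 = 1; sign now -1
(961/267) = (160/267)   [reduce mod 267]
160 = 2^5·5; (2/267) = -1 since 267 mod 8 = 3, so (160/267) = (-1)^5·(5/267); sign now +1
reciprocity: (5/267) = +1·(267/5) since 5 mod 4 = 1, 267 mod 4 = 3; sign now +1
(267/5) = (2/5)   [reduce mod 5]
2 = 2^1·1; (2/5) = -1 since 5 mod 8 = 5, so (2/5) = (-1)^1·(1/5); sign now -1
(1/5) = 1; final value = sign = -1

-1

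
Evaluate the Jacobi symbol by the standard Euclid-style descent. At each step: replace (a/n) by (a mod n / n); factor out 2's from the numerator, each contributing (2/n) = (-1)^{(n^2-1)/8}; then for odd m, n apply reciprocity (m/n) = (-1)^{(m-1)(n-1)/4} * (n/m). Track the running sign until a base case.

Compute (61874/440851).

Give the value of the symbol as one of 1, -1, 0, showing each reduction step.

1

factor out 2^1: 61874 = 2^1·30937; with 440851 mod 8 = 3, (2/440851) = -1; sign now -1; continue with (30937/440851)
flip (30937/440851) -> (440851/30937): both odd, 30937 mod 4 = 1, 440851 mod 4 = 3, so the flip contributes +1; sign now -1
(440851/30937): 440851 mod 30937 = 7733, so (440851/30937) = (7733/30937)
flip (7733/30937) -> (30937/7733): both odd, 7733 mod 4 = 1, 30937 mod 4 = 1, so the flip contributes +1; sign now -1
(30937/7733): 30937 mod 7733 = 5, so (30937/7733) = (5/7733)
flip (5/7733) -> (7733/5): both odd, 5 mod 4 = 1, 7733 mod 4 = 1, so the flip contributes +1; sign now -1
(7733/5): 7733 mod 5 = 3, so (7733/5) = (3/5)
flip (3/5) -> (5/3): both odd, 3 mod 4 = 3, 5 mod 4 = 1, so the flip contributes +1; sign now -1
(5/3): 5 mod 3 = 2, so (5/3) = (2/3)
factor out 2^1: 2 = 2^1·1; with 3 mod 8 = 3, (2/3) = -1; sign now +1; continue with (1/3)
reached (1/3) = 1, so the symbol is +1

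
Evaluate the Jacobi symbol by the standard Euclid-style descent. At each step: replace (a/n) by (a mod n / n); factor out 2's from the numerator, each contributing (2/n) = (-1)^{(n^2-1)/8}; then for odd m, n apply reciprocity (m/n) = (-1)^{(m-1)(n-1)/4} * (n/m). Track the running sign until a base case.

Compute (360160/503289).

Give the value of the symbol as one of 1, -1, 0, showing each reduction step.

factor out 2^5: 360160 = 2^5·11255; with 503289 mod 8 = 1, (2/503289) = +1; sign now +1; continue with (11255/503289)
flip (11255/503289) -> (503289/11255): both odd, 11255 mod 4 = 3, 503289 mod 4 = 1, so the flip contributes +1; sign now +1
(503289/11255): 503289 mod 11255 = 8069, so (503289/11255) = (8069/11255)
flip (8069/11255) -> (11255/8069): both odd, 8069 mod 4 = 1, 11255 mod 4 = 3, so the flip contributes +1; sign now +1
(11255/8069): 11255 mod 8069 = 3186, so (11255/8069) = (3186/8069)
factor out 2^1: 3186 = 2^1·1593; with 8069 mod 8 = 5, (2/8069) = -1; sign now -1; continue with (1593/8069)
flip (1593/8069) -> (8069/1593): both odd, 1593 mod 4 = 1, 8069 mod 4 = 1, so the flip contributes +1; sign now -1
(8069/1593): 8069 mod 1593 = 104, so (8069/1593) = (104/1593)
factor out 2^3: 104 = 2^3·13; with 1593 mod 8 = 1, (2/1593) = +1; sign now -1; continue with (13/1593)
flip (13/1593) -> (1593/13): both odd, 13 mod 4 = 1, 1593 mod 4 = 1, so the flip contributes +1; sign now -1
(1593/13): 1593 mod 13 = 7, so (1593/13) = (7/13)
flip (7/13) -> (13/7): both odd, 7 mod 4 = 3, 13 mod 4 = 1, so the flip contributes +1; sign now -1
(13/7): 13 mod 7 = 6, so (13/7) = (6/7)
factor out 2^1: 6 = 2^1·3; with 7 mod 8 = 7, (2/7) = +1; sign now -1; continue with (3/7)
flip (3/7) -> (7/3): both odd, 3 mod 4 = 3, 7 mod 4 = 3, so the flip contributes -1; sign now +1
(7/3): 7 mod 3 = 1, so (7/3) = (1/3)
reached (1/3) = 1, so the symbol is +1

1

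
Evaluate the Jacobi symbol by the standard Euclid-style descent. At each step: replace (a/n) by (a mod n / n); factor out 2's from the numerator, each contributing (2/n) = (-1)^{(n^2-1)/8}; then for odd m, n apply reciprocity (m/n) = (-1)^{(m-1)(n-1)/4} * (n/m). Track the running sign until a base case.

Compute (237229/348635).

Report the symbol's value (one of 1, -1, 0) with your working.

-1

reciprocity: (237229/348635) = +1·(348635/237229) since 237229 mod 4 = 1, 348635 mod 4 = 3; sign now +1
(348635/237229) = (111406/237229)   [reduce mod 237229]
111406 = 2^1·55703; (2/237229) = -1 since 237229 mod 8 = 5, so (111406/237229) = (-1)^1·(55703/237229); sign now -1
reciprocity: (55703/237229) = +1·(237229/55703) since 55703 mod 4 = 3, 237229 mod 4 = 1; sign now -1
(237229/55703) = (14417/55703)   [reduce mod 55703]
reciprocity: (14417/55703) = +1·(55703/14417) since 14417 mod 4 = 1, 55703 mod 4 = 3; sign now -1
(55703/14417) = (12452/14417)   [reduce mod 14417]
12452 = 2^2·3113; (2/14417) = +1 since 14417 mod 8 = 1, so (12452/14417) = (+1)^2·(3113/14417); sign now -1
reciprocity: (3113/14417) = +1·(14417/3113) since 3113 mod 4 = 1, 14417 mod 4 = 1; sign now -1
(14417/3113) = (1965/3113)   [reduce mod 3113]
reciprocity: (1965/3113) = +1·(3113/1965) since 1965 mod 4 = 1, 3113 mod 4 = 1; sign now -1
(3113/1965) = (1148/1965)   [reduce mod 1965]
1148 = 2^2·287; (2/1965) = -1 since 1965 mod 8 = 5, so (1148/1965) = (-1)^2·(287/1965); sign now -1
reciprocity: (287/1965) = +1·(1965/287) since 287 mod 4 = 3, 1965 mod 4 = 1; sign now -1
(1965/287) = (243/287)   [reduce mod 287]
reciprocity: (243/287) = -1·(287/243) since 243 mod 4 = 3, 287 mod 4 = 3; sign now +1
(287/243) = (44/243)   [reduce mod 243]
44 = 2^2·11; (2/243) = -1 since 243 mod 8 = 3, so (44/243) = (-1)^2·(11/243); sign now +1
reciprocity: (11/243) = -1·(243/11) since 11 mod 4 = 3, 243 mod 4 = 3; sign now -1
(243/11) = (1/11)   [reduce mod 11]
(1/11) = 1; final value = sign = -1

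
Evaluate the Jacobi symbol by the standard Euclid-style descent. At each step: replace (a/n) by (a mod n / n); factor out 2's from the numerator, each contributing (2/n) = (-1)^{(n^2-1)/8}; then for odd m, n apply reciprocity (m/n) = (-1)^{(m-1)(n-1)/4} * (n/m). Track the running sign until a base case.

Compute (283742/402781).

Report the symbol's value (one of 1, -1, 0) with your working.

-1

factor out 2^1: 283742 = 2^1·141871; with 402781 mod 8 = 5, (2/402781) = -1; sign now -1; continue with (141871/402781)
flip (141871/402781) -> (402781/141871): both odd, 141871 mod 4 = 3, 402781 mod 4 = 1, so the flip contributes +1; sign now -1
(402781/141871): 402781 mod 141871 = 119039, so (402781/141871) = (119039/141871)
flip (119039/141871) -> (141871/119039): both odd, 119039 mod 4 = 3, 141871 mod 4 = 3, so the flip contributes -1; sign now +1
(141871/119039): 141871 mod 119039 = 22832, so (141871/119039) = (22832/119039)
factor out 2^4: 22832 = 2^4·1427; with 119039 mod 8 = 7, (2/119039) = +1; sign now +1; continue with (1427/119039)
flip (1427/119039) -> (119039/1427): both odd, 1427 mod 4 = 3, 119039 mod 4 = 3, so the flip contributes -1; sign now -1
(119039/1427): 119039 mod 1427 = 598, so (119039/1427) = (598/1427)
factor out 2^1: 598 = 2^1·299; with 1427 mod 8 = 3, (2/1427) = -1; sign now +1; continue with (299/1427)
flip (299/1427) -> (1427/299): both odd, 299 mod 4 = 3, 1427 mod 4 = 3, so the flip contributes -1; sign now -1
(1427/299): 1427 mod 299 = 231, so (1427/299) = (231/299)
flip (231/299) -> (299/231): both odd, 231 mod 4 = 3, 299 mod 4 = 3, so the flip contributes -1; sign now +1
(299/231): 299 mod 231 = 68, so (299/231) = (68/231)
factor out 2^2: 68 = 2^2·17; with 231 mod 8 = 7, (2/231) = +1; sign now +1; continue with (17/231)
flip (17/231) -> (231/17): both odd, 17 mod 4 = 1, 231 mod 4 = 3, so the flip contributes +1; sign now +1
(231/17): 231 mod 17 = 10, so (231/17) = (10/17)
factor out 2^1: 10 = 2^1·5; with 17 mod 8 = 1, (2/17) = +1; sign now +1; continue with (5/17)
flip (5/17) -> (17/5): both odd, 5 mod 4 = 1, 17 mod 4 = 1, so the flip contributes +1; sign now +1
(17/5): 17 mod 5 = 2, so (17/5) = (2/5)
factor out 2^1: 2 = 2^1·1; with 5 mod 8 = 5, (2/5) = -1; sign now -1; continue with (1/5)
reached (1/5) = 1, so the symbol is -1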